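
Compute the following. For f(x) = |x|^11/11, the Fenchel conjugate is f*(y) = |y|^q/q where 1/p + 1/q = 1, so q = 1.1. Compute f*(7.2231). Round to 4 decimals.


The conjugate exponent q satisfies 1/p + 1/q = 1.
p = 11, so q = 11/(11 - 1) = 1.1
|y|^q = 7.2231^1.1 = 8.8023
f*(7.2231) = 8.8023 / 1.1 = 8.0021


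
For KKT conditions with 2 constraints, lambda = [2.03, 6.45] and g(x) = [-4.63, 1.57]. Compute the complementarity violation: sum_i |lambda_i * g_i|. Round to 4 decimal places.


KKT complementary slackness check:
lambda_1 * g_1 = 2.03 * -4.63 = -9.3989
lambda_2 * g_2 = 6.45 * 1.57 = 10.1265
Total violation = 9.3989 + 10.1265 = 19.5254


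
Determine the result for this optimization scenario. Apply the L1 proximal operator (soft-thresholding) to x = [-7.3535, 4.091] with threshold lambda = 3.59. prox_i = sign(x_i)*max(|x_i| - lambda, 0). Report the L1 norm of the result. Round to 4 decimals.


Soft-thresholding with lambda = 3.59:
prox(-7.3535) = sign(-7.3535)*max(|-7.3535| - 3.59, 0) = -3.7635
prox(4.091) = sign(4.091)*max(|4.091| - 3.59, 0) = 0.501
prox(x) = [-3.7635, 0.501]
||prox(x)||_1 = 3.7635 + 0.501 = 4.2645


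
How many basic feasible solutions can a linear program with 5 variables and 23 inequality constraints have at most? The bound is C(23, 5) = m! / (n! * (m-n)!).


Each vertex corresponds to some choice of n active constraints out of m, so the number of vertices is at most C(m, n) = m! / (n!(m-n)!).
m = 23, n = 5
Numerator: 23 * 22 * 21 * 20 * 19
Denominator: 5! = 120
C(23, 5) = 33649


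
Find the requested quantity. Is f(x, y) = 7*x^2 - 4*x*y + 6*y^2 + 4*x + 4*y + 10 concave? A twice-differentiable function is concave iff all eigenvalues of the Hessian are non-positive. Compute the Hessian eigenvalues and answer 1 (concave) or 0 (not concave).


The Hessian of f(x,y) = 7*x^2 - 4*x*y + 6*y^2 + 4*x + 4*y + 10 is:
H = [[14, -4], [-4, 12]]
Trace = 14 + 12 = 26
Determinant = 14*12 - (-4)^2 = 152
Discriminant = (26)^2 - 4*152 = 68.0
Eigenvalues: lambda_1 = 8.8769, lambda_2 = 17.1231
The function is not concave.

0


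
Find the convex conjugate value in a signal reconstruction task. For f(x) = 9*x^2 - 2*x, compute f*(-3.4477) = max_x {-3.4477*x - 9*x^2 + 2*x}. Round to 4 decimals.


f*(y) = sup_x {y*x - a*x^2 - b*x} = sup_x {(y-b)*x - a*x^2}
FOC: (y - b) - 2a*x = 0 => x* = (y - b)/(2a)
x* = (-3.4477 + 2)/(2*9) = -0.0804
f*(-3.4477) = (y-b)^2/(4a) = (-3.4477 + 2)^2/(4*9)
= 2.0958/36 = 0.0582


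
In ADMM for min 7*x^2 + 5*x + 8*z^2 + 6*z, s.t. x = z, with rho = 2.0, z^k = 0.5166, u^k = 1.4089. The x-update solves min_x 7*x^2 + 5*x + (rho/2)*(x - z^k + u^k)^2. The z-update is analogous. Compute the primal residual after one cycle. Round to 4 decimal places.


ADMM iteration with rho = 2.0, z^k = 0.5166, u^k = 1.4089
Step 1: x-update.
Minimize 7*x^2 + 5*x + (2.0/2)*(x - 0.5166 + 1.4089)^2
FOC: (2*7 + 2.0)*x = -5 + 2.0*(0.5166 - 1.4089)
x^{k+1} = -0.424
Step 2: z-update.
Minimize 8*z^2 + 6*z + (2.0/2)*(-0.424 - z + 1.4089)^2
FOC: (2*8 + 2.0)*z = -6 + 2.0*(-0.424 + 1.4089)
z^{k+1} = -0.2239
Step 3: u-update.
u^{k+1} = 1.4089 - 0.424 + 0.2239 = 1.2088
Step 4: Primal residual = |-0.424 + 0.2239| = 0.2001


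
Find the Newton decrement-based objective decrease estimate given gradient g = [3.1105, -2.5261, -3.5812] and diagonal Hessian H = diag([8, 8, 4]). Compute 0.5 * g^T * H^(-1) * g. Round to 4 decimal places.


Step 1: H is diagonal, so H^(-1) * g = [0.3888, -0.3158, -0.8953].
Step 2: g^T H^(-1) g = sum_i g_i^2 / H_ii
  = (3.1105)^2/8 + (-2.5261)^2/8 + (-3.5812)^2/4
  = 1.2094 + 0.7976 + 3.2062 = 5.2133
Step 3: Objective decrease = 0.5 * g^T H^(-1) g = 2.6066


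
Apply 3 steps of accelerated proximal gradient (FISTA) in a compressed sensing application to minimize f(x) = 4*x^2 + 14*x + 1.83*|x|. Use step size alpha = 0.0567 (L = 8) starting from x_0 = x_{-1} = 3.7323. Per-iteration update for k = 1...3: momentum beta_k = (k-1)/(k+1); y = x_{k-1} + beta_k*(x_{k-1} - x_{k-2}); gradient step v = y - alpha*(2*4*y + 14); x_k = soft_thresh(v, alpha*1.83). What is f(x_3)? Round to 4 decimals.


FISTA on f(x) = 4*x^2 + 14*x + 1.83*|x|
L = 8, alpha = 0.0567
Iteration 1: beta = 0.0, y = 3.7323 + 0.0*(3.7323 - 3.7323) = 3.7323
  grad(y) = 43.8584, v = y - alpha*grad = 1.2455
  prox(v) = soft_thresh(1.2455, 0.1038) = 1.1418
Iteration 2: beta = 0.3333, y = 1.1418 + 0.3333*(1.1418 - 3.7323) = 0.2783
  grad(y) = 16.2261, v = y - alpha*grad = -0.6418
  prox(v) = soft_thresh(-0.6418, 0.1038) = -0.538
Iteration 3: beta = 0.5, y = -0.538 + 0.5*(-0.538 - 1.1418) = -1.3779
  grad(y) = 2.9769, v = y - alpha*grad = -1.5467
  prox(v) = soft_thresh(-1.5467, 0.1038) = -1.4429
f(x_3) = 4*(-1.4429)^2 + 14*(-1.4429) + 1.83*|-1.4429| = -9.2323


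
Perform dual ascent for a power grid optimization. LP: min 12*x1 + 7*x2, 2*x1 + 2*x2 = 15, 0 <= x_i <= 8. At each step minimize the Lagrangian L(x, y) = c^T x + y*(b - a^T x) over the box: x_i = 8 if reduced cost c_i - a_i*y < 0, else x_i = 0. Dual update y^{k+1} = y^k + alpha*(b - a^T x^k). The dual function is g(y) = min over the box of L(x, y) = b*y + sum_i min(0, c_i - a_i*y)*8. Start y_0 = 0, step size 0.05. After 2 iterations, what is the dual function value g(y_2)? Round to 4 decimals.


Dual ascent for LP: min 12*x1 + 7*x2, 2*x1 + 2*x2 = 15, 0 <= x_i <= 8
Step 1: y^k = 0.0, reduced costs: (12.0, 7.0)
  x^k = (0.0, 0.0), subgradient = b - a^T x = 15.0
  y^{k+1} = 0.0 + 0.05*15.0 = 0.75
Step 2: y^k = 0.75, reduced costs: (10.5, 5.5)
  x^k = (0.0, 0.0), subgradient = b - a^T x = 15.0
  y^{k+1} = 0.75 + 0.05*15.0 = 1.5
Dual objective at y_2 = 1.5: reduced costs (9.0, 4.0), box minimizer x = (0.0, 0.0)
g(y_2) = b*y + (c1 - a1*y)*x1 + (c2 - a2*y)*x2 = 15*1.5 + 9.0*0.0 + 4.0*0.0 = 22.5 + 0.0 + 0.0 = 22.5


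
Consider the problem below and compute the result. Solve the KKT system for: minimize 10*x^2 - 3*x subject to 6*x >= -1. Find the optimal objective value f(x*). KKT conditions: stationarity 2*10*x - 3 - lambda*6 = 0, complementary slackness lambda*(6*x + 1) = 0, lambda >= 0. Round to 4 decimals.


Step 1: Try lambda = 0 (constraint inactive).
Stationarity: 2*10*x - 3 = 0
x* = 3/(2*10) = 0.15
Check constraint: 6*0.15 = 0.9 >= -1 -- satisfied.
Step 2: Compute optimal value.
f(x*) = 10*0.15^2 - 3*0.15 = -0.225


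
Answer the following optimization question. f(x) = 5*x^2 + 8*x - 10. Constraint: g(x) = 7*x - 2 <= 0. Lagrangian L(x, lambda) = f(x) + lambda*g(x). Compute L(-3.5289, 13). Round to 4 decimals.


Step 1: Evaluate f(x).
f(-3.5289) = 5*(-3.5289)^2 + 8*(-3.5289) - 10 = 24.0345
Step 2: Evaluate g(x).
g(-3.5289) = 7*-3.5289 - 2 = -26.7023
Step 3: Compute Lagrangian.
L = 24.0345 + 13*-26.7023 = -323.0954


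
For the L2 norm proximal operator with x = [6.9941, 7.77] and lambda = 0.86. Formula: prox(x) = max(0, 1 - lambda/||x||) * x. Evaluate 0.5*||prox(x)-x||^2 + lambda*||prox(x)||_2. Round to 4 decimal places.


Step 1: Compute ||x||.
||x|| = 10.4542
Step 2: Compute scaling factor.
scale = max(0, 1 - 0.86/10.4542) = 0.9177
Step 3: prox(x) = [6.4187, 7.1308]
||prox(x)|| = 9.5942
Step 4: Proximal objective.
0.5*||prox-x||^2 = 0.3698
lambda*||prox|| = 8.251
Total = 8.6208


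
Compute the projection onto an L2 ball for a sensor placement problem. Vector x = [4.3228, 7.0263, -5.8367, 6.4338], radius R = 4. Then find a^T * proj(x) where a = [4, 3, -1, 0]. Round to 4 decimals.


Step 1: Compute ||x|| (intermediates to 6 decimals).
||x|| = sqrt(4.3228^2 + 7.0263^2 + (-5.8367)^2 + 6.4338^2) = 11.979831
Step 2: Project.
Since ||x|| > R, scale = R/||x|| = 4/11.979831 = 0.333895, proj(x) = scale * x
proj(x) = [1.443361, 2.346046, -1.948845, 2.148214]
Step 3: Dot product.
a^T * proj(x) = 4*1.443361 + 3*2.346046 - 1*(-1.948845) + 0*2.148214 = 14.7604


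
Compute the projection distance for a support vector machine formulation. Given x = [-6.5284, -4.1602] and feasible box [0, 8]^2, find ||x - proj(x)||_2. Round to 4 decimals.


Project each component onto [0, 8].
clip(-6.5284) = 0.0, clip(-4.1602) = 0.0
Projection = [0.0, 0.0]
Squared diffs: [42.62, 17.3073]
Distance = sqrt(59.9273) = 7.7413


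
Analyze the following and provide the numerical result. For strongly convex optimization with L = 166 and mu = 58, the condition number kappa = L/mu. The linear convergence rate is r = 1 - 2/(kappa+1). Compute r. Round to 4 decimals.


Step 1: Compute the condition number.
kappa = L/mu = 166/58 = 2.8621
Step 2: Compute the convergence rate.
r = 1 - 2/(kappa + 1) = 1 - 2*mu/(L + mu) = (L - mu)/(L + mu) = 108/224 = 0.4821


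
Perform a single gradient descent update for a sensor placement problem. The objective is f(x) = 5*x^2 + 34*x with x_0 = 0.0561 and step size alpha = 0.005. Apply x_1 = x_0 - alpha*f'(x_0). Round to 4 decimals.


We compute the gradient at x_0 and apply the update.
f'(x) = 10*x + 34
f'(0.0561) = 10*0.0561 + 34 = 34.561
x_1 = 0.0561 - 0.005*34.561 = -0.1167


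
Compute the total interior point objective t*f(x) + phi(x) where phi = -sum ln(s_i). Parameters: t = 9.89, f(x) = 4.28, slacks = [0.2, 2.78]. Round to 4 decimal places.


Step 1: Compute log-barrier.
ln values: [-1.6094, 1.0225]
phi = -(-1.6094 + 1.0225) = 0.587
Step 2: Compute augmented objective.
t*f(x) = 9.89*4.28 = 42.3292
Total = 42.3292 + 0.587 = 42.9162


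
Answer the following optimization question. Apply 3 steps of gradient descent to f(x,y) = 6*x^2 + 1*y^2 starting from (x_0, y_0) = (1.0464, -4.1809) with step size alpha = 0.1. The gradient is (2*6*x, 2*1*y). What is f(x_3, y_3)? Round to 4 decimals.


Gradient descent on f(x,y) = 6*x^2 + 1*y^2.
Starting point: (1.0464, -4.1809), alpha = 0.1
Step 1: grad_x = 2*6*1.0464 = 12.5568, grad_y = 2*1*-4.1809 = -8.3618
  x_1 = 1.0464 - 0.1*12.5568 = -0.2093
  y_1 = -4.1809 - 0.1*-8.3618 = -3.3447
Step 2: grad_x = 2*6*-0.2093 = -2.5114, grad_y = 2*1*-3.3447 = -6.6894
  x_2 = -0.2093 - 0.1*-2.5114 = 0.0419
  y_2 = -3.3447 - 0.1*-6.6894 = -2.6758
Step 3: grad_x = 2*6*0.0419 = 0.5023, grad_y = 2*1*-2.6758 = -5.3516
  x_3 = 0.0419 - 0.1*0.5023 = -0.0084
  y_3 = -2.6758 - 0.1*-5.3516 = -2.1406
f(-0.0084, -2.1406) = 6*(-0.0084)^2 + 1*(-2.1406)^2 = 4.5827


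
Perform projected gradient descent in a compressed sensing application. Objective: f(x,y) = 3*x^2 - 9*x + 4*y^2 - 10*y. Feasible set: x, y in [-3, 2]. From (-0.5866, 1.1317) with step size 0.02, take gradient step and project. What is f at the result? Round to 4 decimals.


Step 1: Compute gradient at (-0.5866, 1.1317).
grad_x = 2*3*-0.5866 - 9 = -12.5196
grad_y = 2*4*1.1317 - 10 = -0.9464
Step 2: Gradient step.
x_raw = -0.5866 - 0.02*-12.5196 = -0.3362
y_raw = 1.1317 - 0.02*-0.9464 = 1.1506
Step 3: Project onto [-3, 2].
x_proj = clip(-0.3362) = -0.3362
y_proj = clip(1.1506) = 1.1506
Step 4: Evaluate f.
f(-0.3362, 1.1506) = -2.8455


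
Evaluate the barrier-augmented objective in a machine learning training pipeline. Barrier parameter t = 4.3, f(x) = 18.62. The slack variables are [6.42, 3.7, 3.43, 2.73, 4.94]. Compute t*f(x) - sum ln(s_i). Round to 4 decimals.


Step 1: Compute log-barrier.
ln values: [1.8594, 1.3083, 1.2326, 1.0043, 1.5974]
phi = -(1.8594 + 1.3083 + 1.2326 + 1.0043 + 1.5974) = -7.002
Step 2: Compute augmented objective.
t*f(x) = 4.3*18.62 = 80.066
Total = 80.066 - 7.002 = 73.064


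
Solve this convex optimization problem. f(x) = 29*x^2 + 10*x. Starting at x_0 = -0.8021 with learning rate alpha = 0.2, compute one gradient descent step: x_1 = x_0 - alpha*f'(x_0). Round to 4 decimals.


We compute the gradient at x_0 and apply the update.
f'(x) = 58*x + 10
f'(-0.8021) = 58*-0.8021 + 10 = -36.5218
x_1 = -0.8021 - 0.2*-36.5218 = 6.5023


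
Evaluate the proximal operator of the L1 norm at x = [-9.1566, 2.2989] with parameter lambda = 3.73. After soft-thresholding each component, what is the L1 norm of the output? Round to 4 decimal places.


Soft-thresholding with lambda = 3.73:
prox(-9.1566) = sign(-9.1566)*max(|-9.1566| - 3.73, 0) = -5.4266
prox(2.2989) = sign(2.2989)*max(|2.2989| - 3.73, 0) = 0.0
prox(x) = [-5.4266, 0.0]
||prox(x)||_1 = 5.4266 + 0.0 = 5.4266


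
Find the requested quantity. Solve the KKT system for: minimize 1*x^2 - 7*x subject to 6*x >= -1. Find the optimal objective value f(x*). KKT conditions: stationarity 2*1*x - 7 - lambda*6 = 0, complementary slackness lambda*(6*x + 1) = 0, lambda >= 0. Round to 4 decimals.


Step 1: Try lambda = 0 (constraint inactive).
Stationarity: 2*1*x - 7 = 0
x* = 7/(2*1) = 3.5
Check constraint: 6*3.5 = 21.0 >= -1 -- satisfied.
Step 2: Compute optimal value.
f(x*) = 1*3.5^2 - 7*3.5 = -12.25


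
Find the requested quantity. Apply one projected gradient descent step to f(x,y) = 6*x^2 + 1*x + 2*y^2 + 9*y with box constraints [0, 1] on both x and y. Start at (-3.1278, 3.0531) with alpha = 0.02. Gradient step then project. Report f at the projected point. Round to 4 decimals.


Step 1: Compute gradient at (-3.1278, 3.0531).
grad_x = 2*6*-3.1278 + 1 = -36.5336
grad_y = 2*2*3.0531 + 9 = 21.2124
Step 2: Gradient step.
x_raw = -3.1278 - 0.02*-36.5336 = -2.3971
y_raw = 3.0531 - 0.02*21.2124 = 2.6289
Step 3: Project onto [0, 1].
x_proj = clip(-2.3971) = 0.0
y_proj = clip(2.6289) = 1.0
Step 4: Evaluate f.
f(0.0, 1.0) = 11.0


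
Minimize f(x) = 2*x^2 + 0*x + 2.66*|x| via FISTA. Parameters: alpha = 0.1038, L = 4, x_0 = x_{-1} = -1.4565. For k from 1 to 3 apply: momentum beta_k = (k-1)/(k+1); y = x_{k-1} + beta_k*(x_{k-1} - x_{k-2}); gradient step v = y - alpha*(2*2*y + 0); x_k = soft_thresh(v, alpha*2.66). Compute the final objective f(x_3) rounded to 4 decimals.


FISTA on f(x) = 2*x^2 + 0*x + 2.66*|x|
L = 4, alpha = 0.1038
Iteration 1: beta = 0.0, y = -1.4565 + 0.0*(-1.4565 + 1.4565) = -1.4565
  grad(y) = -5.826, v = y - alpha*grad = -0.8518
  prox(v) = soft_thresh(-0.8518, 0.2761) = -0.5757
Iteration 2: beta = 0.3333, y = -0.5757 + 0.3333*(-0.5757 + 1.4565) = -0.282
  grad(y) = -1.1282, v = y - alpha*grad = -0.1649
  prox(v) = soft_thresh(-0.1649, 0.2761) = 0.0
Iteration 3: beta = 0.5, y = 0.0 + 0.5*(0.0 + 0.5757) = 0.2878
  grad(y) = 1.1513, v = y - alpha*grad = 0.1683
  prox(v) = soft_thresh(0.1683, 0.2761) = 0.0
f(x_3) = 2*0.0^2 + 0*0.0 + 2.66*|0.0| = 0.0


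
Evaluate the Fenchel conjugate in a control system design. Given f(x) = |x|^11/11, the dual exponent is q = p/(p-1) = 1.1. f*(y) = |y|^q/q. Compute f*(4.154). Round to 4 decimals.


The conjugate exponent q satisfies 1/p + 1/q = 1.
p = 11, so q = 11/(11 - 1) = 1.1
|y|^q = 4.154^1.1 = 4.7898
f*(4.154) = 4.7898 / 1.1 = 4.3543


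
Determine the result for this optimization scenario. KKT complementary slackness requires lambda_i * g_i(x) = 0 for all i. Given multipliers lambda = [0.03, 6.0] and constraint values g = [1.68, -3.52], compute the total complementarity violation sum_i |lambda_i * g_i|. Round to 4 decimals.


KKT complementary slackness check:
lambda_1 * g_1 = 0.03 * 1.68 = 0.0504
lambda_2 * g_2 = 6.0 * -3.52 = -21.12
Total violation = 0.0504 + 21.12 = 21.1704


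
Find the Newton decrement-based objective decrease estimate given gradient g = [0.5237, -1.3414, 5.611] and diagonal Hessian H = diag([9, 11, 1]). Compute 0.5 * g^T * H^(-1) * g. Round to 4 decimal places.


Step 1: H is diagonal, so H^(-1) * g = [0.0582, -0.1219, 5.611].
Step 2: g^T H^(-1) g = sum_i g_i^2 / H_ii
  = (0.5237)^2/9 + (-1.3414)^2/11 + (5.611)^2/1
  = 0.0305 + 0.1636 + 31.4833 = 31.6774
Step 3: Objective decrease = 0.5 * g^T H^(-1) g = 15.8387


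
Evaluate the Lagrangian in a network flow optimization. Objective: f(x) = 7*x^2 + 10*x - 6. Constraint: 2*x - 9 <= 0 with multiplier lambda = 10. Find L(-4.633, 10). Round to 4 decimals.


Step 1: Evaluate f(x).
f(-4.633) = 7*(-4.633)^2 + 10*(-4.633) - 6 = 97.9228
Step 2: Evaluate g(x).
g(-4.633) = 2*-4.633 - 9 = -18.266
Step 3: Compute Lagrangian.
L = 97.9228 + 10*-18.266 = -84.7372


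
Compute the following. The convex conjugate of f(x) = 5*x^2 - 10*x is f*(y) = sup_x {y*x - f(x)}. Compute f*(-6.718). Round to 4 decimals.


f*(y) = sup_x {y*x - a*x^2 - b*x} = sup_x {(y-b)*x - a*x^2}
FOC: (y - b) - 2a*x = 0 => x* = (y - b)/(2a)
x* = (-6.718 + 10)/(2*5) = 0.3282
f*(-6.718) = (y-b)^2/(4a) = (-6.718 + 10)^2/(4*5)
= 10.7715/20 = 0.5386


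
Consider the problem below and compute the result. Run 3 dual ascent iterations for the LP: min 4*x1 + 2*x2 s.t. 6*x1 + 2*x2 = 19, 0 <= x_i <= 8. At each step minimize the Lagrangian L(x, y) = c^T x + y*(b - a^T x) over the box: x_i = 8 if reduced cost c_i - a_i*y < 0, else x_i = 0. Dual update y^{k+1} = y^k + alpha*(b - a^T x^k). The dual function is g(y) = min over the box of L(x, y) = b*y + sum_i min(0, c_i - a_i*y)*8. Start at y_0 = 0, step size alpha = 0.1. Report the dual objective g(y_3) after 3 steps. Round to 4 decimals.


Dual ascent for LP: min 4*x1 + 2*x2, 6*x1 + 2*x2 = 19, 0 <= x_i <= 8
Step 1: y^k = 0.0, reduced costs: (4.0, 2.0)
  x^k = (0.0, 0.0), subgradient = b - a^T x = 19.0
  y^{k+1} = 0.0 + 0.1*19.0 = 1.9
Step 2: y^k = 1.9, reduced costs: (-7.4, -1.8)
  x^k = (8.0, 8.0), subgradient = b - a^T x = -45.0
  y^{k+1} = 1.9 + 0.1*-45.0 = -2.6
Step 3: y^k = -2.6, reduced costs: (19.6, 7.2)
  x^k = (0.0, 0.0), subgradient = b - a^T x = 19.0
  y^{k+1} = -2.6 + 0.1*19.0 = -0.7
Dual objective at y_3 = -0.7: reduced costs (8.2, 3.4), box minimizer x = (0.0, 0.0)
g(y_3) = b*y + (c1 - a1*y)*x1 + (c2 - a2*y)*x2 = 19*(-0.7) + 8.2*0.0 + 3.4*0.0 = -13.3 + 0.0 + 0.0 = -13.3


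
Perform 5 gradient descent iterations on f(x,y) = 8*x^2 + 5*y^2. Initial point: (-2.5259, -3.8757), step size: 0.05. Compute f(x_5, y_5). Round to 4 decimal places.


Gradient descent on f(x,y) = 8*x^2 + 5*y^2.
Starting point: (-2.5259, -3.8757), alpha = 0.05
Step 1: grad_x = 2*8*-2.5259 = -40.4144, grad_y = 2*5*-3.8757 = -38.757
  x_1 = -2.5259 - 0.05*-40.4144 = -0.5052
  y_1 = -3.8757 - 0.05*-38.757 = -1.9379
Step 2: grad_x = 2*8*-0.5052 = -8.0829, grad_y = 2*5*-1.9379 = -19.3785
  x_2 = -0.5052 - 0.05*-8.0829 = -0.101
  y_2 = -1.9379 - 0.05*-19.3785 = -0.9689
Step 3: grad_x = 2*8*-0.101 = -1.6166, grad_y = 2*5*-0.9689 = -9.6893
  x_3 = -0.101 - 0.05*-1.6166 = -0.0202
  y_3 = -0.9689 - 0.05*-9.6893 = -0.4845
Step 4: grad_x = 2*8*-0.0202 = -0.3233, grad_y = 2*5*-0.4845 = -4.8446
  x_4 = -0.0202 - 0.05*-0.3233 = -0.004
  y_4 = -0.4845 - 0.05*-4.8446 = -0.2422
Step 5: grad_x = 2*8*-0.004 = -0.0647, grad_y = 2*5*-0.2422 = -2.4223
  x_5 = -0.004 - 0.05*-0.0647 = -0.0008
  y_5 = -0.2422 - 0.05*-2.4223 = -0.1211
f(-0.0008, -0.1211) = 8*(-0.0008)^2 + 5*(-0.1211)^2 = 0.0734


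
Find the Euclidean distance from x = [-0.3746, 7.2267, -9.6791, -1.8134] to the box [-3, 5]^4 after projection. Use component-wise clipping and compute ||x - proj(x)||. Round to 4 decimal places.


Project each component onto [-3, 5].
clip(-0.3746) = -0.3746, clip(7.2267) = 5.0, clip(-9.6791) = -3.0, clip(-1.8134) = -1.8134
Projection = [-0.3746, 5.0, -3.0, -1.8134]
Squared diffs: [0.0, 4.9582, 44.6104, 0.0]
Distance = sqrt(49.5686) = 7.0405


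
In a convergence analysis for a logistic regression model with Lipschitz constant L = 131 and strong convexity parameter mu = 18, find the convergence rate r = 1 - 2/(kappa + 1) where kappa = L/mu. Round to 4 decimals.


Step 1: Compute the condition number.
kappa = L/mu = 131/18 = 7.2778
Step 2: Compute the convergence rate.
r = 1 - 2/(kappa + 1) = 1 - 2*mu/(L + mu) = (L - mu)/(L + mu) = 113/149 = 0.7584


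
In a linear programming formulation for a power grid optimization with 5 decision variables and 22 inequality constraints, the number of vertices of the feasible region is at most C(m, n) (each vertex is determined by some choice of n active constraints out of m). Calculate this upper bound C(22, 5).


Each vertex corresponds to some choice of n active constraints out of m, so the number of vertices is at most C(m, n) = m! / (n!(m-n)!).
m = 22, n = 5
Numerator: 22 * 21 * 20 * 19 * 18
Denominator: 5! = 120
C(22, 5) = 26334


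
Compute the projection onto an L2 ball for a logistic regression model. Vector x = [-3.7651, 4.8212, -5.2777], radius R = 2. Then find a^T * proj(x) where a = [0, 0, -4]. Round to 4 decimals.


Step 1: Compute ||x|| (intermediates to 6 decimals).
||x|| = sqrt((-3.7651)^2 + 4.8212^2 + (-5.2777)^2) = 8.079237
Step 2: Project.
Since ||x|| > R, scale = R/||x|| = 2/8.079237 = 0.247548, proj(x) = scale * x
proj(x) = [-0.932043, 1.193478, -1.306484]
Step 3: Dot product.
a^T * proj(x) = 0*(-0.932043) + 0*1.193478 - 4*(-1.306484) = 5.2259


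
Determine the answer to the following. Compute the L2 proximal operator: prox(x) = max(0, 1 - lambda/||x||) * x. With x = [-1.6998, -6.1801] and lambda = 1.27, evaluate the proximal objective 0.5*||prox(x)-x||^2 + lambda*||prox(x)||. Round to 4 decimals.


Step 1: Compute ||x||.
||x|| = 6.4096
Step 2: Compute scaling factor.
scale = max(0, 1 - 1.27/6.4096) = 0.8019
Step 3: prox(x) = [-1.363, -4.9556]
||prox(x)|| = 5.1396
Step 4: Proximal objective.
0.5*||prox-x||^2 = 0.8065
lambda*||prox|| = 6.5273
Total = 7.3337


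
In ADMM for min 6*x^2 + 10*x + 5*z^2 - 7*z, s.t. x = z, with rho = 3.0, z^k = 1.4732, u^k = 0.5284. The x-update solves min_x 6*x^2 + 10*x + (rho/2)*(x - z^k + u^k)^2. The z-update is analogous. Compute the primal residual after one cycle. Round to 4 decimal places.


ADMM iteration with rho = 3.0, z^k = 1.4732, u^k = 0.5284
Step 1: x-update.
Minimize 6*x^2 + 10*x + (3.0/2)*(x - 1.4732 + 0.5284)^2
FOC: (2*6 + 3.0)*x = -10 + 3.0*(1.4732 - 0.5284)
x^{k+1} = -0.4777
Step 2: z-update.
Minimize 5*z^2 - 7*z + (3.0/2)*(-0.4777 - z + 0.5284)^2
FOC: (2*5 + 3.0)*z = 7 + 3.0*(-0.4777 + 0.5284)
z^{k+1} = 0.5502
Step 3: u-update.
u^{k+1} = 0.5284 - 0.4777 - 0.5502 = -0.4995
Step 4: Primal residual = |-0.4777 - 0.5502| = 1.0279


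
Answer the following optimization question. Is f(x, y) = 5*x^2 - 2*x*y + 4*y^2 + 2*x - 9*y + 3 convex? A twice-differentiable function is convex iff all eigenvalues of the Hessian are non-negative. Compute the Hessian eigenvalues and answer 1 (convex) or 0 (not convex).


The Hessian of f(x,y) = 5*x^2 - 2*x*y + 4*y^2 + 2*x - 9*y + 3 is:
H = [[10, -2], [-2, 8]]
Trace = 10 + 8 = 18
Determinant = 10*8 - (-2)^2 = 76
Discriminant = (18)^2 - 4*76 = 20.0
Eigenvalues: lambda_1 = 6.7639, lambda_2 = 11.2361
The function is convex.

1


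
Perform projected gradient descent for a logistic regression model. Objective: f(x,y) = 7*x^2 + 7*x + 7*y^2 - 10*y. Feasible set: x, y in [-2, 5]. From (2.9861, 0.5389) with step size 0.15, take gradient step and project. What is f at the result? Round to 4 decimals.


Step 1: Compute gradient at (2.9861, 0.5389).
grad_x = 2*7*2.9861 + 7 = 48.8054
grad_y = 2*7*0.5389 - 10 = -2.4554
Step 2: Gradient step.
x_raw = 2.9861 - 0.15*48.8054 = -4.3347
y_raw = 0.5389 - 0.15*-2.4554 = 0.9072
Step 3: Project onto [-2, 5].
x_proj = clip(-4.3347) = -2.0
y_proj = clip(0.9072) = 0.9072
Step 4: Evaluate f.
f(-2.0, 0.9072) = 10.6891


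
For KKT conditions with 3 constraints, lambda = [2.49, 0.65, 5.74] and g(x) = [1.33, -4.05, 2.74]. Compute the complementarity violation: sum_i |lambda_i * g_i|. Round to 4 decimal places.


KKT complementary slackness check:
lambda_1 * g_1 = 2.49 * 1.33 = 3.3117
lambda_2 * g_2 = 0.65 * -4.05 = -2.6325
lambda_3 * g_3 = 5.74 * 2.74 = 15.7276
Total violation = 3.3117 + 2.6325 + 15.7276 = 21.6718


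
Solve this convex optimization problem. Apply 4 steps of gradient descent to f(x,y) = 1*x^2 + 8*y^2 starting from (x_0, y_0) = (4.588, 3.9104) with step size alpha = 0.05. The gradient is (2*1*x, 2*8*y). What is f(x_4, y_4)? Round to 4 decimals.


Gradient descent on f(x,y) = 1*x^2 + 8*y^2.
Starting point: (4.588, 3.9104), alpha = 0.05
Step 1: grad_x = 2*1*4.588 = 9.176, grad_y = 2*8*3.9104 = 62.5664
  x_1 = 4.588 - 0.05*9.176 = 4.1292
  y_1 = 3.9104 - 0.05*62.5664 = 0.7821
Step 2: grad_x = 2*1*4.1292 = 8.2584, grad_y = 2*8*0.7821 = 12.5133
  x_2 = 4.1292 - 0.05*8.2584 = 3.7163
  y_2 = 0.7821 - 0.05*12.5133 = 0.1564
Step 3: grad_x = 2*1*3.7163 = 7.4326, grad_y = 2*8*0.1564 = 2.5027
  x_3 = 3.7163 - 0.05*7.4326 = 3.3447
  y_3 = 0.1564 - 0.05*2.5027 = 0.0313
Step 4: grad_x = 2*1*3.3447 = 6.6893, grad_y = 2*8*0.0313 = 0.5005
  x_4 = 3.3447 - 0.05*6.6893 = 3.0102
  y_4 = 0.0313 - 0.05*0.5005 = 0.0063
f(3.0102, 0.0063) = 1*3.0102^2 + 8*0.0063^2 = 9.0615


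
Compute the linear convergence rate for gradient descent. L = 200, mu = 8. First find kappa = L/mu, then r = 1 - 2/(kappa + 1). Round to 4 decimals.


Step 1: Compute the condition number.
kappa = L/mu = 200/8 = 25.0
Step 2: Compute the convergence rate.
r = 1 - 2/(kappa + 1) = 1 - 2*mu/(L + mu) = (L - mu)/(L + mu) = 192/208 = 0.9231


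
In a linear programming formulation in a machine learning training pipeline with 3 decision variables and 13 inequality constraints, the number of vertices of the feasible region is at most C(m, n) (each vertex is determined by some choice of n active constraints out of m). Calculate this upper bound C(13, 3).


Each vertex corresponds to some choice of n active constraints out of m, so the number of vertices is at most C(m, n) = m! / (n!(m-n)!).
m = 13, n = 3
Numerator: 13 * 12 * 11
Denominator: 3! = 6
C(13, 3) = 286


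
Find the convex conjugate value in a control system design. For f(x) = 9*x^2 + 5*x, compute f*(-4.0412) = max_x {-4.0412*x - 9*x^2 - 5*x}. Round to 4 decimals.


f*(y) = sup_x {y*x - a*x^2 - b*x} = sup_x {(y-b)*x - a*x^2}
FOC: (y - b) - 2a*x = 0 => x* = (y - b)/(2a)
x* = (-4.0412 - 5)/(2*9) = -0.5023
f*(-4.0412) = (y-b)^2/(4a) = (-4.0412 - 5)^2/(4*9)
= 81.7433/36 = 2.2706


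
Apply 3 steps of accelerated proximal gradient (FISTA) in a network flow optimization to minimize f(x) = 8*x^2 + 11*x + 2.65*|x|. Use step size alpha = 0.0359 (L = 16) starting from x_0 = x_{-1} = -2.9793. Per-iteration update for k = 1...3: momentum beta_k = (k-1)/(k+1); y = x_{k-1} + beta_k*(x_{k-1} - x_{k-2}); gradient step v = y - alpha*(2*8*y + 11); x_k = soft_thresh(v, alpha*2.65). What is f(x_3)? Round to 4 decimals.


FISTA on f(x) = 8*x^2 + 11*x + 2.65*|x|
L = 16, alpha = 0.0359
Iteration 1: beta = 0.0, y = -2.9793 + 0.0*(-2.9793 + 2.9793) = -2.9793
  grad(y) = -36.6688, v = y - alpha*grad = -1.6629
  prox(v) = soft_thresh(-1.6629, 0.0951) = -1.5678
Iteration 2: beta = 0.3333, y = -1.5678 + 0.3333*(-1.5678 + 2.9793) = -1.0972
  grad(y) = -6.5558, v = y - alpha*grad = -0.8619
  prox(v) = soft_thresh(-0.8619, 0.0951) = -0.7668
Iteration 3: beta = 0.5, y = -0.7668 + 0.5*(-0.7668 + 1.5678) = -0.3662
  grad(y) = 5.14, v = y - alpha*grad = -0.5508
  prox(v) = soft_thresh(-0.5508, 0.0951) = -0.4556
f(x_3) = 8*(-0.4556)^2 + 11*(-0.4556) + 2.65*|-0.4556| = -2.1437


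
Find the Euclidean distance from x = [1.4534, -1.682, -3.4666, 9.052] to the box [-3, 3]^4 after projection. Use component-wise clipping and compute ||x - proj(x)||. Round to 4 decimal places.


Project each component onto [-3, 3].
clip(1.4534) = 1.4534, clip(-1.682) = -1.682, clip(-3.4666) = -3.0, clip(9.052) = 3.0
Projection = [1.4534, -1.682, -3.0, 3.0]
Squared diffs: [0.0, 0.0, 0.2177, 36.6267]
Distance = sqrt(36.8444) = 6.07


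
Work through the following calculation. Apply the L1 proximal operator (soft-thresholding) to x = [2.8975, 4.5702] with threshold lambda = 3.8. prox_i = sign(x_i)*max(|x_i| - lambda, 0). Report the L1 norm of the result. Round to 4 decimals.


Soft-thresholding with lambda = 3.8:
prox(2.8975) = sign(2.8975)*max(|2.8975| - 3.8, 0) = 0.0
prox(4.5702) = sign(4.5702)*max(|4.5702| - 3.8, 0) = 0.7702
prox(x) = [0.0, 0.7702]
||prox(x)||_1 = 0.0 + 0.7702 = 0.7702


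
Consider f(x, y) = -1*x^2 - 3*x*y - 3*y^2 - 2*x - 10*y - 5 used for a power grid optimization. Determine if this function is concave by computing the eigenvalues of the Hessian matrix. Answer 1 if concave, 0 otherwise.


The Hessian of f(x,y) = -1*x^2 - 3*x*y - 3*y^2 - 2*x - 10*y - 5 is:
H = [[-2, -3], [-3, -6]]
Trace = -2 - 6 = -8
Determinant = -2*-6 - (-3)^2 = 3
Discriminant = (-8)^2 - 4*3 = 52.0
Eigenvalues: lambda_1 = -7.6056, lambda_2 = -0.3944
The function is concave.

1


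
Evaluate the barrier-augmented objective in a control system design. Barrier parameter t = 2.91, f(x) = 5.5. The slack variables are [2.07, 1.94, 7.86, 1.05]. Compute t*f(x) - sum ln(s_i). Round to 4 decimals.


Step 1: Compute log-barrier.
ln values: [0.7275, 0.6627, 2.0618, 0.0488]
phi = -(0.7275 + 0.6627 + 2.0618 + 0.0488) = -3.5008
Step 2: Compute augmented objective.
t*f(x) = 2.91*5.5 = 16.005
Total = 16.005 - 3.5008 = 12.5042


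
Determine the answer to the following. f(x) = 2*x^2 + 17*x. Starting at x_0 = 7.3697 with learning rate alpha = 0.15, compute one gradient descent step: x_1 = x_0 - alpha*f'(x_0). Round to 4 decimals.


We compute the gradient at x_0 and apply the update.
f'(x) = 4*x + 17
f'(7.3697) = 4*7.3697 + 17 = 46.4788
x_1 = 7.3697 - 0.15*46.4788 = 0.3979


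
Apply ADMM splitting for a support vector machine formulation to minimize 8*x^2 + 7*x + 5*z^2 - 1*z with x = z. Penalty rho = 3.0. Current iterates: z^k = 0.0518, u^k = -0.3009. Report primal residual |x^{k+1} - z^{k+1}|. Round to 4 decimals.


ADMM iteration with rho = 3.0, z^k = 0.0518, u^k = -0.3009
Step 1: x-update.
Minimize 8*x^2 + 7*x + (3.0/2)*(x - 0.0518 - 0.3009)^2
FOC: (2*8 + 3.0)*x = -7 + 3.0*(0.0518 + 0.3009)
x^{k+1} = -0.3127
Step 2: z-update.
Minimize 5*z^2 - 1*z + (3.0/2)*(-0.3127 - z - 0.3009)^2
FOC: (2*5 + 3.0)*z = 1 + 3.0*(-0.3127 - 0.3009)
z^{k+1} = -0.0647
Step 3: u-update.
u^{k+1} = -0.3009 - 0.3127 + 0.0647 = -0.5489
Step 4: Primal residual = |-0.3127 + 0.0647| = 0.248


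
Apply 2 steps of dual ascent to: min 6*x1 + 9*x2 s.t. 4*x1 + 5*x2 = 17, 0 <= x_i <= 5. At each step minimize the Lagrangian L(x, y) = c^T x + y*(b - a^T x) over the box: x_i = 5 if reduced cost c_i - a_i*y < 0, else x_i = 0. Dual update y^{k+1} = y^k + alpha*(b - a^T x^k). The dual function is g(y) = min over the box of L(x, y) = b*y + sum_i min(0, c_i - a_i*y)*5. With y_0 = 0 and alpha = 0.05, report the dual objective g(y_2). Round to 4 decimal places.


Dual ascent for LP: min 6*x1 + 9*x2, 4*x1 + 5*x2 = 17, 0 <= x_i <= 5
Step 1: y^k = 0.0, reduced costs: (6.0, 9.0)
  x^k = (0.0, 0.0), subgradient = b - a^T x = 17.0
  y^{k+1} = 0.0 + 0.05*17.0 = 0.85
Step 2: y^k = 0.85, reduced costs: (2.6, 4.75)
  x^k = (0.0, 0.0), subgradient = b - a^T x = 17.0
  y^{k+1} = 0.85 + 0.05*17.0 = 1.7
Dual objective at y_2 = 1.7: reduced costs (-0.8, 0.5), box minimizer x = (5.0, 0.0)
g(y_2) = b*y + (c1 - a1*y)*x1 + (c2 - a2*y)*x2 = 17*1.7 + (-0.8)*5.0 + 0.5*0.0 = 28.9 - 4.0 + 0.0 = 24.9


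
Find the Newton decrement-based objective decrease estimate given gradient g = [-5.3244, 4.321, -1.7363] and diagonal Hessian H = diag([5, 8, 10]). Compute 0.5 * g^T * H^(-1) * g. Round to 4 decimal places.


Step 1: H is diagonal, so H^(-1) * g = [-1.0649, 0.5401, -0.1736].
Step 2: g^T H^(-1) g = sum_i g_i^2 / H_ii
  = (-5.3244)^2/5 + (4.321)^2/8 + (-1.7363)^2/10
  = 5.6698 + 2.3339 + 0.3015 = 8.3052
Step 3: Objective decrease = 0.5 * g^T H^(-1) g = 4.1526


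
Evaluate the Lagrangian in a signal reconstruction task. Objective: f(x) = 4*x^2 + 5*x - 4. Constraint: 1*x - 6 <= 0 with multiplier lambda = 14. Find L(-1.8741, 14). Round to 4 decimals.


Step 1: Evaluate f(x).
f(-1.8741) = 4*(-1.8741)^2 + 5*(-1.8741) - 4 = 0.6785
Step 2: Evaluate g(x).
g(-1.8741) = 1*-1.8741 - 6 = -7.8741
Step 3: Compute Lagrangian.
L = 0.6785 + 14*-7.8741 = -109.5589


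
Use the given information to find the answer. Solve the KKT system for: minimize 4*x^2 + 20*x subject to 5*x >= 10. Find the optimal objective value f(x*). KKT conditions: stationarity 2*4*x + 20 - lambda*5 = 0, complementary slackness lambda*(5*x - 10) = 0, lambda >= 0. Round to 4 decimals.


Step 1: Try lambda = 0 (constraint inactive).
x_unc = -20/(2*4) = -2.5
Check: 5*-2.5 = -12.5 < 10 -- violated!
Step 2: Constraint must be active: 5*x = 10
x* = 10/5 = 2.0
lambda = (2*4*2.0 + 20)/5 = 7.2
Step 3: Compute optimal value.
f(x*) = 4*2.0^2 + 20*2.0 = 56.0


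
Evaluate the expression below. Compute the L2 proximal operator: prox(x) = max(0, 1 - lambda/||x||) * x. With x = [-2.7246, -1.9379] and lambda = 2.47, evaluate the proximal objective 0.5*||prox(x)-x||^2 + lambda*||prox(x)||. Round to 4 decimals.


Step 1: Compute ||x||.
||x|| = 3.3435
Step 2: Compute scaling factor.
scale = max(0, 1 - 2.47/3.3435) = 0.2613
Step 3: prox(x) = [-0.7118, -0.5063]
||prox(x)|| = 0.8735
Step 4: Proximal objective.
0.5*||prox-x||^2 = 3.0505
lambda*||prox|| = 2.1575
Total = 5.208


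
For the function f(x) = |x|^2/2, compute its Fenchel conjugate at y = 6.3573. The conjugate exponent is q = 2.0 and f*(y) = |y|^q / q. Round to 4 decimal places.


The conjugate exponent q satisfies 1/p + 1/q = 1.
p = 2, so q = 2/(2 - 1) = 2.0
|y|^q = 6.3573^2.0 = 40.4153
f*(6.3573) = 40.4153 / 2.0 = 20.2076


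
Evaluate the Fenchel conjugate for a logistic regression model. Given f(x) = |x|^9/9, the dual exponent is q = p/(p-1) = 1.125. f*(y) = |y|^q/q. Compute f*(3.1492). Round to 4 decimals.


The conjugate exponent q satisfies 1/p + 1/q = 1.
p = 9, so q = 9/(9 - 1) = 1.125
|y|^q = 3.1492^1.125 = 3.6348
f*(3.1492) = 3.6348 / 1.125 = 3.2309


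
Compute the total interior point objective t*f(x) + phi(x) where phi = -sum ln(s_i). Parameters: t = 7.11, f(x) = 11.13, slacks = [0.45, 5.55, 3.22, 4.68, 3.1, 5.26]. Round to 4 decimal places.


Step 1: Compute log-barrier.
ln values: [-0.7985, 1.7138, 1.1694, 1.5433, 1.1314, 1.6601]
phi = -(-0.7985 + 1.7138 + 1.1694 + 1.5433 + 1.1314 + 1.6601) = -6.4195
Step 2: Compute augmented objective.
t*f(x) = 7.11*11.13 = 79.1343
Total = 79.1343 - 6.4195 = 72.7148


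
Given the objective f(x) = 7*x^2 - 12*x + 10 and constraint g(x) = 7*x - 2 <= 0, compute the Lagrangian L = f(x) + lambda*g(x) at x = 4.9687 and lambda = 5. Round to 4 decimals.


Step 1: Evaluate f(x).
f(4.9687) = 7*4.9687^2 - 12*4.9687 + 10 = 123.1915
Step 2: Evaluate g(x).
g(4.9687) = 7*4.9687 - 2 = 32.7809
Step 3: Compute Lagrangian.
L = 123.1915 + 5*32.7809 = 287.096


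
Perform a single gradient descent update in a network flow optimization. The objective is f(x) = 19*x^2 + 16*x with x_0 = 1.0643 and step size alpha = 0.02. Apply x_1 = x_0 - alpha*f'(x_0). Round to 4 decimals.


We compute the gradient at x_0 and apply the update.
f'(x) = 38*x + 16
f'(1.0643) = 38*1.0643 + 16 = 56.4434
x_1 = 1.0643 - 0.02*56.4434 = -0.0646


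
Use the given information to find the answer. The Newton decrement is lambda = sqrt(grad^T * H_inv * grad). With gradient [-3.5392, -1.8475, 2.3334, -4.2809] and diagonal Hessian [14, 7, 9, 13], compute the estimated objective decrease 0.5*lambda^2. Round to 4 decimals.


Step 1: H is diagonal, so H^(-1) * g = [-0.2528, -0.2639, 0.2593, -0.3293].
Step 2: g^T H^(-1) g = sum_i g_i^2 / H_ii
  = (-3.5392)^2/14 + (-1.8475)^2/7 + (2.3334)^2/9 + (-4.2809)^2/13
  = 0.8947 + 0.4876 + 0.605 + 1.4097 = 3.397
Step 3: Objective decrease = 0.5 * g^T H^(-1) g = 1.6985


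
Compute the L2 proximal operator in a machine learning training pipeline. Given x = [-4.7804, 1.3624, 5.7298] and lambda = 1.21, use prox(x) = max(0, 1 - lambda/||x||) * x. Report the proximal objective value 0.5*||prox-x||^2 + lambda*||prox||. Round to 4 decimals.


Step 1: Compute ||x||.
||x|| = 7.5854
Step 2: Compute scaling factor.
scale = max(0, 1 - 1.21/7.5854) = 0.8405
Step 3: prox(x) = [-4.0178, 1.1451, 4.8158]
||prox(x)|| = 6.3754
Step 4: Proximal objective.
0.5*||prox-x||^2 = 0.7321
lambda*||prox|| = 7.7142
Total = 8.4463


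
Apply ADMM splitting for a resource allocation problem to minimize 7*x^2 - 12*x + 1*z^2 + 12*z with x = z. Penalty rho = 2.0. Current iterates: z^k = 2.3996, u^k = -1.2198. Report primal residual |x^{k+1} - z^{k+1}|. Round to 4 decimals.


ADMM iteration with rho = 2.0, z^k = 2.3996, u^k = -1.2198
Step 1: x-update.
Minimize 7*x^2 - 12*x + (2.0/2)*(x - 2.3996 - 1.2198)^2
FOC: (2*7 + 2.0)*x = 12 + 2.0*(2.3996 + 1.2198)
x^{k+1} = 1.2024
Step 2: z-update.
Minimize 1*z^2 + 12*z + (2.0/2)*(1.2024 - z - 1.2198)^2
FOC: (2*1 + 2.0)*z = -12 + 2.0*(1.2024 - 1.2198)
z^{k+1} = -3.0087
Step 3: u-update.
u^{k+1} = -1.2198 + 1.2024 + 3.0087 = 2.9913
Step 4: Primal residual = |1.2024 + 3.0087| = 4.2111


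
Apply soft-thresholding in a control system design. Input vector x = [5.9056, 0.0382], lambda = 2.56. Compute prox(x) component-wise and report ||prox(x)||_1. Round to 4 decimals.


Soft-thresholding with lambda = 2.56:
prox(5.9056) = sign(5.9056)*max(|5.9056| - 2.56, 0) = 3.3456
prox(0.0382) = sign(0.0382)*max(|0.0382| - 2.56, 0) = 0.0
prox(x) = [3.3456, 0.0]
||prox(x)||_1 = 3.3456 + 0.0 = 3.3456


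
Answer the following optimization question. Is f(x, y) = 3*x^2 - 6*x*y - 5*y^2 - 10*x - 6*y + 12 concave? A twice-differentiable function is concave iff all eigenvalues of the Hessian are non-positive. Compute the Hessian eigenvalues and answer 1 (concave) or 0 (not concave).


The Hessian of f(x,y) = 3*x^2 - 6*x*y - 5*y^2 - 10*x - 6*y + 12 is:
H = [[6, -6], [-6, -10]]
Trace = 6 - 10 = -4
Determinant = 6*-10 - (-6)^2 = -96
Discriminant = (-4)^2 - 4*-96 = 400.0
Eigenvalues: lambda_1 = -12.0, lambda_2 = 8.0
The function is not concave.

0


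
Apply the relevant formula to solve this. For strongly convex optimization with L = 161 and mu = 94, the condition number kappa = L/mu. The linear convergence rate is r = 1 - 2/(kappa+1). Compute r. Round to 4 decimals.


Step 1: Compute the condition number.
kappa = L/mu = 161/94 = 1.7128
Step 2: Compute the convergence rate.
r = 1 - 2/(kappa + 1) = 1 - 2*mu/(L + mu) = (L - mu)/(L + mu) = 67/255 = 0.2627


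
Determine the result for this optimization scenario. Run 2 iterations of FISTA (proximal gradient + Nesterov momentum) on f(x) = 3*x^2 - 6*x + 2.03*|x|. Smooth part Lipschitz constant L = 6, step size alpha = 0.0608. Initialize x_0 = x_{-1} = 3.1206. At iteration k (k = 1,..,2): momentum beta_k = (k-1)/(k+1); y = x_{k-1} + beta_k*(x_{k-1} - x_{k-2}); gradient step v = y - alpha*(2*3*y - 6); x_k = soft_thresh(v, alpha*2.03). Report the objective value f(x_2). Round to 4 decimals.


FISTA on f(x) = 3*x^2 - 6*x + 2.03*|x|
L = 6, alpha = 0.0608
Iteration 1: beta = 0.0, y = 3.1206 + 0.0*(3.1206 - 3.1206) = 3.1206
  grad(y) = 12.7236, v = y - alpha*grad = 2.347
  prox(v) = soft_thresh(2.347, 0.1234) = 2.2236
Iteration 2: beta = 0.3333, y = 2.2236 + 0.3333*(2.2236 - 3.1206) = 1.9246
  grad(y) = 5.5474, v = y - alpha*grad = 1.5873
  prox(v) = soft_thresh(1.5873, 0.1234) = 1.4639
f(x_2) = 3*1.4639^2 - 6*1.4639 + 2.03*|1.4639| = 0.6172


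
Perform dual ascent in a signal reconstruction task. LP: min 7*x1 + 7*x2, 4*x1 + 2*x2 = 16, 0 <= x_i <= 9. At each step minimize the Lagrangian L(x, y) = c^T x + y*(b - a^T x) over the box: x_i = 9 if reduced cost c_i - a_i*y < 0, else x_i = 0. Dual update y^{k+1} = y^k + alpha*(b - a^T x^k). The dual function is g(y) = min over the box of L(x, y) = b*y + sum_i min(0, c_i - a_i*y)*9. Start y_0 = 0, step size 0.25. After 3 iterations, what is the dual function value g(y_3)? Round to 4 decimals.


Dual ascent for LP: min 7*x1 + 7*x2, 4*x1 + 2*x2 = 16, 0 <= x_i <= 9
Step 1: y^k = 0.0, reduced costs: (7.0, 7.0)
  x^k = (0.0, 0.0), subgradient = b - a^T x = 16.0
  y^{k+1} = 0.0 + 0.25*16.0 = 4.0
Step 2: y^k = 4.0, reduced costs: (-9.0, -1.0)
  x^k = (9.0, 9.0), subgradient = b - a^T x = -38.0
  y^{k+1} = 4.0 + 0.25*-38.0 = -5.5
Step 3: y^k = -5.5, reduced costs: (29.0, 18.0)
  x^k = (0.0, 0.0), subgradient = b - a^T x = 16.0
  y^{k+1} = -5.5 + 0.25*16.0 = -1.5
Dual objective at y_3 = -1.5: reduced costs (13.0, 10.0), box minimizer x = (0.0, 0.0)
g(y_3) = b*y + (c1 - a1*y)*x1 + (c2 - a2*y)*x2 = 16*(-1.5) + 13.0*0.0 + 10.0*0.0 = -24.0 + 0.0 + 0.0 = -24.0


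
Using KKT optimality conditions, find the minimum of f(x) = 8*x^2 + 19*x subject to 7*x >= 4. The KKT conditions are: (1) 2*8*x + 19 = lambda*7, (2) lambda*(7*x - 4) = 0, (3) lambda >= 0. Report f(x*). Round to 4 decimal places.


Step 1: Try lambda = 0 (constraint inactive).
x_unc = -19/(2*8) = -1.1875
Check: 7*-1.1875 = -8.3125 < 4 -- violated!
Step 2: Constraint must be active: 7*x = 4
x* = 4/7 = 0.5714 (rounded; the exact value 4/7 is used below)
lambda = (2*8*(4/7) + 19)/7 = 4.0204
Step 3: Compute optimal value.
f(x*) = 8*(4/7)^2 + 19*(4/7) = 13.4694


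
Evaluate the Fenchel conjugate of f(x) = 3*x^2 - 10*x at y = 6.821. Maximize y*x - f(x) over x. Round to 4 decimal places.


f*(y) = sup_x {y*x - a*x^2 - b*x} = sup_x {(y-b)*x - a*x^2}
FOC: (y - b) - 2a*x = 0 => x* = (y - b)/(2a)
x* = (6.821 + 10)/(2*3) = 2.8035
f*(6.821) = (y-b)^2/(4a) = (6.821 + 10)^2/(4*3)
= 282.946/12 = 23.5788
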